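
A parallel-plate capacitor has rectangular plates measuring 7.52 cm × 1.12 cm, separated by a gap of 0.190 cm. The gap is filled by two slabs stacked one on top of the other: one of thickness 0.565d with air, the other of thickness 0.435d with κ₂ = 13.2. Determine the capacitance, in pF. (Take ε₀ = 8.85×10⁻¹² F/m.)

A = 7.52 × 1.12 cm² = 8.42×10⁻⁴ m².
Stacked slabs ⇒ two capacitors in series, each with the full plate area.
C₁ = κ₁ε₀A/d₁ = 1.00 × 8.85×10⁻¹² × 8.42×10⁻⁴ / 1.07×10⁻³ = 6.94×10⁻¹² F.
C₂ = κ₂ε₀A/d₂ = 13.2 × 8.85×10⁻¹² × 8.42×10⁻⁴ / 8.27×10⁻⁴ = 1.19×10⁻¹⁰ F.
C = (1/C₁ + 1/C₂)⁻¹ = 6.56×10⁻¹² F.

6.56 pF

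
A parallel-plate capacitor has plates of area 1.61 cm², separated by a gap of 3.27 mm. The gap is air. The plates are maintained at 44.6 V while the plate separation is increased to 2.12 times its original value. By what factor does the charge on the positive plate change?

Battery connected ⇒ V is held fixed.
C₂ = 0.472 C₁ and Q = CV, so Q₂/Q₁ = C₂/C₁ = 0.472.

0.472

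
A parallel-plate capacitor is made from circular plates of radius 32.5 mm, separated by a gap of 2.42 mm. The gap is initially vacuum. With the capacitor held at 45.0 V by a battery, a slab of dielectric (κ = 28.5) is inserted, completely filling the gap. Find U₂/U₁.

U₂/U₁ ≈ 28.5

Battery connected ⇒ V is held fixed.
C₂ = 28.5 C₁ and U = ½CV², so U₂/U₁ = C₂/C₁ = 28.5.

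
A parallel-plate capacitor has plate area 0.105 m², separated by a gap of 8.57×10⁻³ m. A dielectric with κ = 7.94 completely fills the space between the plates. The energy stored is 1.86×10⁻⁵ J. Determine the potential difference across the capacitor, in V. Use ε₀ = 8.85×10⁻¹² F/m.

C = κε₀A/d = 7.94 × 8.85×10⁻¹² × 0.105 / 8.57×10⁻³ = 8.61×10⁻¹⁰ F.
V = √(2U/C) = √(2 × 1.86×10⁻⁵ / 8.61×10⁻¹⁰) = 2.08×10² V.

V ≈ 208 V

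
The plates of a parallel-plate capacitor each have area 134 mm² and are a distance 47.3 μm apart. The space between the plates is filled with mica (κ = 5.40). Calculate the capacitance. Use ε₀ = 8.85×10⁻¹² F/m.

C ≈ 135 pF

A = 134 mm² = 1.34×10⁻⁴ m².
C = κε₀A/d = 5.40 × 8.85×10⁻¹² × 1.34×10⁻⁴ / 4.73×10⁻⁵ = 1.35×10⁻¹⁰ F.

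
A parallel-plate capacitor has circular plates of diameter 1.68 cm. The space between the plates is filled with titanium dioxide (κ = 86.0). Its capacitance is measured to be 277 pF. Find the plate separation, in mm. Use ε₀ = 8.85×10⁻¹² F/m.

0.609 mm

A = π(1.68/2 cm)² = 2.22×10⁻⁴ m².
d = κε₀A/C = 86.0 × 8.85×10⁻¹² × 2.22×10⁻⁴ / 2.77×10⁻¹⁰ = 6.09×10⁻⁴ m.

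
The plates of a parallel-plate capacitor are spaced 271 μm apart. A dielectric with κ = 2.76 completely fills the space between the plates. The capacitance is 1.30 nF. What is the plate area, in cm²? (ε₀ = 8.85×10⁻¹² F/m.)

A = Cd/(κε₀) = 1.30×10⁻⁹ × 2.71×10⁻⁴ / (2.76 × 8.85×10⁻¹²) = 1.44×10⁻² m².

A ≈ 144 cm²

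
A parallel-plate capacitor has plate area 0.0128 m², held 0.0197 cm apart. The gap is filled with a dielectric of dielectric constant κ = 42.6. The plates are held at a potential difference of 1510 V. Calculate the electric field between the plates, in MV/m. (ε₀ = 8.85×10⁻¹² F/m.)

E ≈ 7.66 MV/m

E = V/d = 1510 / 1.97×10⁻⁴ = 7.66×10⁶ V/m.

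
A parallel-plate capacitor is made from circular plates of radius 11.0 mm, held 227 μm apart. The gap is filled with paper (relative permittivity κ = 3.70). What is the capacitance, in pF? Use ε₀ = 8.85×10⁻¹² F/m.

A = π(11.0 mm)² = 3.80×10⁻⁴ m².
C = κε₀A/d = 3.70 × 8.85×10⁻¹² × 3.80×10⁻⁴ / 2.27×10⁻⁴ = 5.48×10⁻¹¹ F.

54.8 pF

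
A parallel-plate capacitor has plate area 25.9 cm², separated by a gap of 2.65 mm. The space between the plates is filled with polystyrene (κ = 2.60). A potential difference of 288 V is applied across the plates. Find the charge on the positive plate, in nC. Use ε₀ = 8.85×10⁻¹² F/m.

Q ≈ 6.48 nC

A = 25.9 cm² = 2.59×10⁻³ m².
C = κε₀A/d = 2.60 × 8.85×10⁻¹² × 2.59×10⁻³ / 2.65×10⁻³ = 2.25×10⁻¹¹ F.
Q = CV = 2.25×10⁻¹¹ × 288 = 6.48×10⁻⁹ C.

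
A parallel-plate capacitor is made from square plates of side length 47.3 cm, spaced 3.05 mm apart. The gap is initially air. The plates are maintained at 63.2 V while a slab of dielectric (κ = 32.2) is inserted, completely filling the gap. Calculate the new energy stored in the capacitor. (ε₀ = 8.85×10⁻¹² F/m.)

U ≈ 41.7 μJ

A = (47.3 cm)² = 0.224 m².
Initially C₁ = ε₀A/d = 8.85×10⁻¹² × 0.224 / 3.05×10⁻³ = 6.49×10⁻¹⁰ F.
U₁ = 1.30×10⁻⁶ J.
Battery connected ⇒ V is held fixed. C₂ = 32.2 C₁ and U = ½CV², so U₂/U₁ = C₂/C₁ = 32.2.
U₂ = 32.2 × 1.30×10⁻⁶ = 4.17×10⁻⁵ J.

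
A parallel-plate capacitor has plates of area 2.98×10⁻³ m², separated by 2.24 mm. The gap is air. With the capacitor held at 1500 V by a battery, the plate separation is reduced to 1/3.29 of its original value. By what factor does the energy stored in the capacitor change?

Battery connected ⇒ V is held fixed.
C₂ = 3.29 C₁ and U = ½CV², so U₂/U₁ = C₂/C₁ = 3.29.

U₂/U₁ ≈ 3.29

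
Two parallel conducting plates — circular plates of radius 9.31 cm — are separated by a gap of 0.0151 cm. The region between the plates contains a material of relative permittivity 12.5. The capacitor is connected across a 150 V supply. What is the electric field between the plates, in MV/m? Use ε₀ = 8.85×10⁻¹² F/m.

E ≈ 0.993 MV/m

E = V/d = 150 / 1.51×10⁻⁴ = 9.93×10⁵ V/m.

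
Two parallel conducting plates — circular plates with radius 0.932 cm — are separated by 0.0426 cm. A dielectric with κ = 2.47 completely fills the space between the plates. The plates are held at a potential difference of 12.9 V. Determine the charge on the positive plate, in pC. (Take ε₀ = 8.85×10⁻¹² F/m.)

Q ≈ 181 pC

A = π(0.932 cm)² = 2.73×10⁻⁴ m².
C = κε₀A/d = 2.47 × 8.85×10⁻¹² × 2.73×10⁻⁴ / 4.26×10⁻⁴ = 1.40×10⁻¹¹ F.
Q = CV = 1.40×10⁻¹¹ × 12.9 = 1.81×10⁻¹⁰ C.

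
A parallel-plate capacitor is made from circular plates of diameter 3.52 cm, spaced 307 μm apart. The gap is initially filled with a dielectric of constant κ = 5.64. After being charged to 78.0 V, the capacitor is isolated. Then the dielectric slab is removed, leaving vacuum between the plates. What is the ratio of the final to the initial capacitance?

C = κε₀A/d scales with κ, so C₂/C₁ = 1/κ = 1/5.64 = 0.177.

C₂/C₁ ≈ 0.177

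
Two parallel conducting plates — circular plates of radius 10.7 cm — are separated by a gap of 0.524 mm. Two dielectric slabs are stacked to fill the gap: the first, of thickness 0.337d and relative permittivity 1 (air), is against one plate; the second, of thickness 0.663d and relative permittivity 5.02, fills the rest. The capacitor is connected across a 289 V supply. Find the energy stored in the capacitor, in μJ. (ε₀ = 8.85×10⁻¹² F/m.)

A = π(10.7 cm)² = 3.60×10⁻² m².
Stacked slabs ⇒ two capacitors in series, each with the full plate area.
C₁ = κ₁ε₀A/d₁ = 1.00 × 8.85×10⁻¹² × 3.60×10⁻² / 1.77×10⁻⁴ = 1.80×10⁻⁹ F.
C₂ = κ₂ε₀A/d₂ = 5.02 × 8.85×10⁻¹² × 3.60×10⁻² / 3.47×10⁻⁴ = 4.60×10⁻⁹ F.
C = (1/C₁ + 1/C₂)⁻¹ = 1.30×10⁻⁹ F.
U = ½CV² = ½ × 1.30×10⁻⁹ × (289)² = 5.41×10⁻⁵ J.

U ≈ 54.1 μJ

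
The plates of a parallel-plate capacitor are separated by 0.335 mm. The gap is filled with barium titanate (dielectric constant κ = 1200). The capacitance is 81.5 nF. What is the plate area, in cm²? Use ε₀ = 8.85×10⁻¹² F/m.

25.7 cm²

A = Cd/(κε₀) = 8.15×10⁻⁸ × 3.35×10⁻⁴ / (1200 × 8.85×10⁻¹²) = 2.57×10⁻³ m².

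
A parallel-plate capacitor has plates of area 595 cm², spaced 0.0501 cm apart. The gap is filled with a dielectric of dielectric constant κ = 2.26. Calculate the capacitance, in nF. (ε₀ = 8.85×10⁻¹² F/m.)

A = 595 cm² = 5.95×10⁻² m².
C = κε₀A/d = 2.26 × 8.85×10⁻¹² × 5.95×10⁻² / 5.01×10⁻⁴ = 2.38×10⁻⁹ F.

C ≈ 2.38 nF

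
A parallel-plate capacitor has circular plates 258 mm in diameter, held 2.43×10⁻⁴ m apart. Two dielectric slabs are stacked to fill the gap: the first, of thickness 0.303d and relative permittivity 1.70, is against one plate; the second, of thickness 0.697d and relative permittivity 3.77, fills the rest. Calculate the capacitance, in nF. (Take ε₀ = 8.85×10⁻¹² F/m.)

A = π(258/2 mm)² = 5.23×10⁻² m².
Stacked slabs ⇒ two capacitors in series, each with the full plate area.
C₁ = κ₁ε₀A/d₁ = 1.70 × 8.85×10⁻¹² × 5.23×10⁻² / 7.36×10⁻⁵ = 1.07×10⁻⁸ F.
C₂ = κ₂ε₀A/d₂ = 3.77 × 8.85×10⁻¹² × 5.23×10⁻² / 1.69×10⁻⁴ = 1.03×10⁻⁸ F.
C = (1/C₁ + 1/C₂)⁻¹ = 5.24×10⁻⁹ F.

5.24 nF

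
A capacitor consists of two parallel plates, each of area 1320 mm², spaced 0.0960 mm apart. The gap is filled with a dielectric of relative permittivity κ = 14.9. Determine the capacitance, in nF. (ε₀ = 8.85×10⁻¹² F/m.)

C ≈ 1.81 nF

A = 1320 mm² = 1.32×10⁻³ m².
C = κε₀A/d = 14.9 × 8.85×10⁻¹² × 1.32×10⁻³ / 9.60×10⁻⁵ = 1.81×10⁻⁹ F.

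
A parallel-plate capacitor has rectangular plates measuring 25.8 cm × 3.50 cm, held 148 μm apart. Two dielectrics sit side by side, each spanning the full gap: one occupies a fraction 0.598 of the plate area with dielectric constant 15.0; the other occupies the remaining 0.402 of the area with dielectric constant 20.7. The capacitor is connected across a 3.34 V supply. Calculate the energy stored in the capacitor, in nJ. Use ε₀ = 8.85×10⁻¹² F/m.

A = 25.8 × 3.50 cm² = 9.03×10⁻³ m².
Side-by-side slabs ⇒ two capacitors in parallel, each spanning the full gap.
C₁ = κ₁ε₀A₁/d = 15.0 × 8.85×10⁻¹² × 5.40×10⁻³ / 1.48×10⁻⁴ = 4.84×10⁻⁹ F.
C₂ = κ₂ε₀A₂/d = 20.7 × 8.85×10⁻¹² × 3.63×10⁻³ / 1.48×10⁻⁴ = 4.49×10⁻⁹ F.
C = C₁ + C₂ = 9.34×10⁻⁹ F.
U = ½CV² = ½ × 9.34×10⁻⁹ × (3.34)² = 5.21×10⁻⁸ J.

52.1 nJ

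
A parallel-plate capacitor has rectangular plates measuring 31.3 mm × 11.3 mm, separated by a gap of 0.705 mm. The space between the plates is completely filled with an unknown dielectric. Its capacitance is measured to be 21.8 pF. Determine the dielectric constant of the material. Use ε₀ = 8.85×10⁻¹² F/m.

κ ≈ 4.91

A = 31.3 × 11.3 mm² = 3.54×10⁻⁴ m².
κ = Cd/(ε₀A) = 2.18×10⁻¹¹ × 7.05×10⁻⁴ / (8.85×10⁻¹² × 3.54×10⁻⁴) = 4.91.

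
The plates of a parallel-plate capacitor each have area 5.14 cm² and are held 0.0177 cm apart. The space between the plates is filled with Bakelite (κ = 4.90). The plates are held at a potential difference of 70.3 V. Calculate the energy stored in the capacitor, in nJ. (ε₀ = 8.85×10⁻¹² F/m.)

U ≈ 311 nJ

A = 5.14 cm² = 5.14×10⁻⁴ m².
C = κε₀A/d = 4.90 × 8.85×10⁻¹² × 5.14×10⁻⁴ / 1.77×10⁻⁴ = 1.26×10⁻¹⁰ F.
U = ½CV² = ½ × 1.26×10⁻¹⁰ × (70.3)² = 3.11×10⁻⁷ J.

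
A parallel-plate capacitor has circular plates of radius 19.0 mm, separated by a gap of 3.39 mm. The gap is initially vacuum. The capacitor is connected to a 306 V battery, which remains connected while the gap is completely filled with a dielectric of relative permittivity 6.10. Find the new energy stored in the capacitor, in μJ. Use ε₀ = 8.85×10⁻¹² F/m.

A = π(19.0 mm)² = 1.13×10⁻³ m².
Initially C₁ = ε₀A/d = 8.85×10⁻¹² × 1.13×10⁻³ / 3.39×10⁻³ = 2.96×10⁻¹² F.
U₁ = 1.39×10⁻⁷ J.
Battery connected ⇒ V is held fixed. C₂ = 6.10 C₁ and U = ½CV², so U₂/U₁ = C₂/C₁ = 6.10.
U₂ = 6.10 × 1.39×10⁻⁷ = 8.46×10⁻⁷ J.

0.846 μJ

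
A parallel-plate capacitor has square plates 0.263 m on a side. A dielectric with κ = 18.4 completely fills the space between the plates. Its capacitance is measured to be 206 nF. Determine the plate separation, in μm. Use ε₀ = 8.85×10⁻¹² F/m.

A = (0.263 m)² = 6.92×10⁻² m².
d = κε₀A/C = 18.4 × 8.85×10⁻¹² × 6.92×10⁻² / 2.06×10⁻⁷ = 5.47×10⁻⁵ m.

d ≈ 54.7 μm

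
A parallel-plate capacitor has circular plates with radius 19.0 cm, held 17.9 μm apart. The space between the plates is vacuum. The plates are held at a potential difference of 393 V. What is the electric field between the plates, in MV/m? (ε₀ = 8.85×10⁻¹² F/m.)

22.0 MV/m

E = V/d = 393 / 1.79×10⁻⁵ = 2.20×10⁷ V/m.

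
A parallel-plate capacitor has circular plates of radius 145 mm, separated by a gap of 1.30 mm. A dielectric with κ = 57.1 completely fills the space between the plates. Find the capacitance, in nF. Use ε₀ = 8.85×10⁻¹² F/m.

C ≈ 25.7 nF

A = π(145 mm)² = 6.61×10⁻² m².
C = κε₀A/d = 57.1 × 8.85×10⁻¹² × 6.61×10⁻² / 1.30×10⁻³ = 2.57×10⁻⁸ F.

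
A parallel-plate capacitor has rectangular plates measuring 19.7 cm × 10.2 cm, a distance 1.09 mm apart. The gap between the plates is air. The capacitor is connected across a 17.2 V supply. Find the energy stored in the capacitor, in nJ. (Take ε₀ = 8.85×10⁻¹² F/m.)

A = 19.7 × 10.2 cm² = 2.01×10⁻² m².
C = ε₀A/d = 8.85×10⁻¹² × 2.01×10⁻² / 1.09×10⁻³ = 1.63×10⁻¹⁰ F.
U = ½CV² = ½ × 1.63×10⁻¹⁰ × (17.2)² = 2.41×10⁻⁸ J.

24.1 nJ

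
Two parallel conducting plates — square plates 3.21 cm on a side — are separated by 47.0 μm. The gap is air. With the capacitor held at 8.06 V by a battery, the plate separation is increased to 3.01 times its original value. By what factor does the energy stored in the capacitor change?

Battery connected ⇒ V is held fixed.
C₂ = 0.332 C₁ and U = ½CV², so U₂/U₁ = C₂/C₁ = 0.332.

0.332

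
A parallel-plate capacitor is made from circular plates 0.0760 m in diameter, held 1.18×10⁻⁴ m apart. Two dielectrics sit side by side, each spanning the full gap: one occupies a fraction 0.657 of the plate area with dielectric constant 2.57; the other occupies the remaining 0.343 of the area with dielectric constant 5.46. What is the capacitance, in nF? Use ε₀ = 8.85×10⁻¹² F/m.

C ≈ 1.21 nF

A = π(0.0760/2 m)² = 4.54×10⁻³ m².
Side-by-side slabs ⇒ two capacitors in parallel, each spanning the full gap.
C₁ = κ₁ε₀A₁/d = 2.57 × 8.85×10⁻¹² × 2.98×10⁻³ / 1.18×10⁻⁴ = 5.74×10⁻¹⁰ F.
C₂ = κ₂ε₀A₂/d = 5.46 × 8.85×10⁻¹² × 1.56×10⁻³ / 1.18×10⁻⁴ = 6.37×10⁻¹⁰ F.
C = C₁ + C₂ = 1.21×10⁻⁹ F.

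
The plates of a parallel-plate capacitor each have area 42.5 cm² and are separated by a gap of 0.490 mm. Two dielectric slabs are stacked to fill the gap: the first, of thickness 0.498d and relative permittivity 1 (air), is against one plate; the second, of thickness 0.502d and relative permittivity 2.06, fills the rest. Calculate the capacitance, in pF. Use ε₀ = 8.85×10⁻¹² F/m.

A = 42.5 cm² = 4.25×10⁻³ m².
Stacked slabs ⇒ two capacitors in series, each with the full plate area.
C₁ = κ₁ε₀A/d₁ = 1.00 × 8.85×10⁻¹² × 4.25×10⁻³ / 2.44×10⁻⁴ = 1.54×10⁻¹⁰ F.
C₂ = κ₂ε₀A/d₂ = 2.06 × 8.85×10⁻¹² × 4.25×10⁻³ / 2.46×10⁻⁴ = 3.15×10⁻¹⁰ F.
C = (1/C₁ + 1/C₂)⁻¹ = 1.03×10⁻¹⁰ F.

C ≈ 103 pF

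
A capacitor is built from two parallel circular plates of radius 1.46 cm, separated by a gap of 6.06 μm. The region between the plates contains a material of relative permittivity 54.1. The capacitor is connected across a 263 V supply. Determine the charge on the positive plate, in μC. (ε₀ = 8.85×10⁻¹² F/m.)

13.9 μC

A = π(1.46 cm)² = 6.70×10⁻⁴ m².
C = κε₀A/d = 54.1 × 8.85×10⁻¹² × 6.70×10⁻⁴ / 6.06×10⁻⁶ = 5.29×10⁻⁸ F.
Q = CV = 5.29×10⁻⁸ × 263 = 1.39×10⁻⁵ C.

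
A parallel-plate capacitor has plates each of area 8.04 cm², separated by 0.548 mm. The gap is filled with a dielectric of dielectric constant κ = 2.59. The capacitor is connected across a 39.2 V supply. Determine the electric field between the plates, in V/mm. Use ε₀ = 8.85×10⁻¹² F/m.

E ≈ 71.5 V/mm

E = V/d = 39.2 / 5.48×10⁻⁴ = 7.15×10⁴ V/m.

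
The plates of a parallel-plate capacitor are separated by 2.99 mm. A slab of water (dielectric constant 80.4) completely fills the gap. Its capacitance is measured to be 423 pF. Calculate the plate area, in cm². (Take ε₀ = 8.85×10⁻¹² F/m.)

17.8 cm²

A = Cd/(κε₀) = 4.23×10⁻¹⁰ × 2.99×10⁻³ / (80.4 × 8.85×10⁻¹²) = 1.78×10⁻³ m².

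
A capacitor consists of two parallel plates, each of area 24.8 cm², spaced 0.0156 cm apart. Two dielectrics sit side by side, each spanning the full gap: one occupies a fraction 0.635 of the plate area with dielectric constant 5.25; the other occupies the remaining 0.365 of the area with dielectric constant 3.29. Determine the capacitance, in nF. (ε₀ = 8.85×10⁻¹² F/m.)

0.638 nF

A = 24.8 cm² = 2.48×10⁻³ m².
Side-by-side slabs ⇒ two capacitors in parallel, each spanning the full gap.
C₁ = κ₁ε₀A₁/d = 5.25 × 8.85×10⁻¹² × 1.57×10⁻³ / 1.56×10⁻⁴ = 4.69×10⁻¹⁰ F.
C₂ = κ₂ε₀A₂/d = 3.29 × 8.85×10⁻¹² × 9.05×10⁻⁴ / 1.56×10⁻⁴ = 1.69×10⁻¹⁰ F.
C = C₁ + C₂ = 6.38×10⁻¹⁰ F.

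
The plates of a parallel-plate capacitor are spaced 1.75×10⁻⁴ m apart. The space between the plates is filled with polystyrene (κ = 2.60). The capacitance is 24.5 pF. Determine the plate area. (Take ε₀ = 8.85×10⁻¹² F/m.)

1.86 cm²

A = Cd/(κε₀) = 2.45×10⁻¹¹ × 1.75×10⁻⁴ / (2.60 × 8.85×10⁻¹²) = 1.86×10⁻⁴ m².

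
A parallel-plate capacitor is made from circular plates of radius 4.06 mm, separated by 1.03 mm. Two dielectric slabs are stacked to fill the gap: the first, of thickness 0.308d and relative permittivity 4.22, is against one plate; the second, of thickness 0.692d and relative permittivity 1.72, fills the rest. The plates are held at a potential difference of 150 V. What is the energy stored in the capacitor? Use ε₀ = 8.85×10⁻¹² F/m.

U ≈ 10.5 nJ

A = π(4.06 mm)² = 5.18×10⁻⁵ m².
Stacked slabs ⇒ two capacitors in series, each with the full plate area.
C₁ = κ₁ε₀A/d₁ = 4.22 × 8.85×10⁻¹² × 5.18×10⁻⁵ / 3.17×10⁻⁴ = 6.10×10⁻¹² F.
C₂ = κ₂ε₀A/d₂ = 1.72 × 8.85×10⁻¹² × 5.18×10⁻⁵ / 7.13×10⁻⁴ = 1.11×10⁻¹² F.
C = (1/C₁ + 1/C₂)⁻¹ = 9.36×10⁻¹³ F.
U = ½CV² = ½ × 9.36×10⁻¹³ × (150)² = 1.05×10⁻⁸ J.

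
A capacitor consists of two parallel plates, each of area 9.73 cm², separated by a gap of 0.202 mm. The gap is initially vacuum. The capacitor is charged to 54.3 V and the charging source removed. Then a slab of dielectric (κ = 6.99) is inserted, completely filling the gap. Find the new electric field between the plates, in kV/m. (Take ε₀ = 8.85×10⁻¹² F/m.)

E ≈ 38.5 kV/m

A = 9.73 cm² = 9.73×10⁻⁴ m².
Initially C₁ = ε₀A/d = 8.85×10⁻¹² × 9.73×10⁻⁴ / 2.02×10⁻⁴ = 4.26×10⁻¹¹ F.
E₁ = 2.69×10⁵ V/m.
Isolated ⇒ Q is held fixed. V₂ = Q/C₂ = V₁/6.99; E = V/d, so E₂/E₁ = (V₂/V₁)(d₁/d₂) = 0.143.
E₂ = 0.143 × 2.69×10⁵ = 3.85×10⁴ V/m.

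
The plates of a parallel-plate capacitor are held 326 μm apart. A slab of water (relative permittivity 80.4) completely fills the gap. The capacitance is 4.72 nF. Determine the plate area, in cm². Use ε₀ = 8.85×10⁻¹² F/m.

21.6 cm²

A = Cd/(κε₀) = 4.72×10⁻⁹ × 3.26×10⁻⁴ / (80.4 × 8.85×10⁻¹²) = 2.16×10⁻³ m².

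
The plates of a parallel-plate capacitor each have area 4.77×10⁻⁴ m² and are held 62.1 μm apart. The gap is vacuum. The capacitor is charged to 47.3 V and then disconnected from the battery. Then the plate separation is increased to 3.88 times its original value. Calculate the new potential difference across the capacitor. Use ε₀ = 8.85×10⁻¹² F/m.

Initially C₁ = ε₀A/d = 8.85×10⁻¹² × 4.77×10⁻⁴ / 6.21×10⁻⁵ = 6.80×10⁻¹¹ F.
V₁ = 47.3 V.
Isolated ⇒ Q is held fixed. C₂ = 0.258 C₁ and V = Q/C, so V₂/V₁ = C₁/C₂ = 3.88.
V₂ = 3.88 × 47.3 = 1.84×10² V.

184 V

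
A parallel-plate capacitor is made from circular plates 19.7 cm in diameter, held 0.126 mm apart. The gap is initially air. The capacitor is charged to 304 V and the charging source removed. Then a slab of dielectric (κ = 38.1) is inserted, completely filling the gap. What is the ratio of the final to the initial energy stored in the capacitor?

0.0262

Isolated ⇒ Q is held fixed.
C₂ = 38.1 C₁ and U = Q²/(2C), so U₂/U₁ = C₁/C₂ = 0.0262.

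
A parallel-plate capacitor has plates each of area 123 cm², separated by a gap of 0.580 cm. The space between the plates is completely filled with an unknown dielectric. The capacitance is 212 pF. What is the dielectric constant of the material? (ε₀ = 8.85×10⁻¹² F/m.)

A = 123 cm² = 1.23×10⁻² m².
κ = Cd/(ε₀A) = 2.12×10⁻¹⁰ × 5.80×10⁻³ / (8.85×10⁻¹² × 1.23×10⁻²) = 11.3.

κ ≈ 11.3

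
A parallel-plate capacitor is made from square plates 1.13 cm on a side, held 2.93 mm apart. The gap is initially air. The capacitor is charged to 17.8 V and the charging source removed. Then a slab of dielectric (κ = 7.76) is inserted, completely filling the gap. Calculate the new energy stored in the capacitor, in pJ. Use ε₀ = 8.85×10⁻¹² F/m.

A = (1.13 cm)² = 1.28×10⁻⁴ m².
Initially C₁ = ε₀A/d = 8.85×10⁻¹² × 1.28×10⁻⁴ / 2.93×10⁻³ = 3.86×10⁻¹³ F.
U₁ = 6.11×10⁻¹¹ J.
Isolated ⇒ Q is held fixed. C₂ = 7.76 C₁ and U = Q²/(2C), so U₂/U₁ = C₁/C₂ = 0.129.
U₂ = 0.129 × 6.11×10⁻¹¹ = 7.87×10⁻¹² J.

U ≈ 7.87 pJ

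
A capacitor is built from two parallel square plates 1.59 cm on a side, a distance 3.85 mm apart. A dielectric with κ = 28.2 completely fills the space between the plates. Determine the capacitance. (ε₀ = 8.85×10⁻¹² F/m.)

A = (1.59 cm)² = 2.53×10⁻⁴ m².
C = κε₀A/d = 28.2 × 8.85×10⁻¹² × 2.53×10⁻⁴ / 3.85×10⁻³ = 1.64×10⁻¹¹ F.

16.4 pF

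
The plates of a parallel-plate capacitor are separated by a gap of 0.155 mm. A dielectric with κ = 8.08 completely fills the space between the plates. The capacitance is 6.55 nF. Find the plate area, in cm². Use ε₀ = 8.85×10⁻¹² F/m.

A = Cd/(κε₀) = 6.55×10⁻⁹ × 1.55×10⁻⁴ / (8.08 × 8.85×10⁻¹²) = 1.42×10⁻² m².

A ≈ 142 cm²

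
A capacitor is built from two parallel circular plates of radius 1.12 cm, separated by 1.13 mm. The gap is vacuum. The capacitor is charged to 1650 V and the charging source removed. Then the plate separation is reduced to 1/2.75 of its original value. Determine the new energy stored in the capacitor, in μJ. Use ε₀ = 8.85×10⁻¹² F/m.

A = π(1.12 cm)² = 3.94×10⁻⁴ m².
Initially C₁ = ε₀A/d = 8.85×10⁻¹² × 3.94×10⁻⁴ / 1.13×10⁻³ = 3.09×10⁻¹² F.
U₁ = 4.20×10⁻⁶ J.
Isolated ⇒ Q is held fixed. C₂ = 2.75 C₁ and U = Q²/(2C), so U₂/U₁ = C₁/C₂ = 0.364.
U₂ = 0.364 × 4.20×10⁻⁶ = 1.53×10⁻⁶ J.

1.53 μJ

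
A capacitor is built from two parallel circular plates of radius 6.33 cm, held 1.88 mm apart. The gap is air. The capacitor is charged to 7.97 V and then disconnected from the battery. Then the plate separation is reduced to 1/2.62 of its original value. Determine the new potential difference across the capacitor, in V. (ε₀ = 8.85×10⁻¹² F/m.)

3.04 V

A = π(6.33 cm)² = 1.26×10⁻² m².
Initially C₁ = ε₀A/d = 8.85×10⁻¹² × 1.26×10⁻² / 1.88×10⁻³ = 5.93×10⁻¹¹ F.
V₁ = 7.97 V.
Isolated ⇒ Q is held fixed. C₂ = 2.62 C₁ and V = Q/C, so V₂/V₁ = C₁/C₂ = 0.382.
V₂ = 0.382 × 7.97 = 3.04 V.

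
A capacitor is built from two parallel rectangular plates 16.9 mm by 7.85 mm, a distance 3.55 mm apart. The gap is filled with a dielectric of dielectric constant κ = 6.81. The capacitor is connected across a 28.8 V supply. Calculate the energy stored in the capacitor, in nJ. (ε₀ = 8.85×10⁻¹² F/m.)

A = 16.9 × 7.85 mm² = 1.33×10⁻⁴ m².
C = κε₀A/d = 6.81 × 8.85×10⁻¹² × 1.33×10⁻⁴ / 3.55×10⁻³ = 2.25×10⁻¹² F.
U = ½CV² = ½ × 2.25×10⁻¹² × (28.8)² = 9.34×10⁻¹⁰ J.

U ≈ 0.934 nJ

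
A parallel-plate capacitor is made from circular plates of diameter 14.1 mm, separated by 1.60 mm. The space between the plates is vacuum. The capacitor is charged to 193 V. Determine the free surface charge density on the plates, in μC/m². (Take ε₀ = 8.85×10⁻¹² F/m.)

σ ≈ 1.07 μC/m²

A = π(14.1/2 mm)² = 1.56×10⁻⁴ m².
C = ε₀A/d = 8.85×10⁻¹² × 1.56×10⁻⁴ / 1.60×10⁻³ = 8.64×10⁻¹³ F.
σ = Q/A = CV/A = 8.64×10⁻¹³ × 193 / 1.56×10⁻⁴ = 1.07×10⁻⁶ C/m².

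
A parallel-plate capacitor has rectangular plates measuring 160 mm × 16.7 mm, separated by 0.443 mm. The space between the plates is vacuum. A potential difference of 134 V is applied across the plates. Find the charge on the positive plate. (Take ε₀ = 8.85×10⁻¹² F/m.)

A = 160 × 16.7 mm² = 2.67×10⁻³ m².
C = ε₀A/d = 8.85×10⁻¹² × 2.67×10⁻³ / 4.43×10⁻⁴ = 5.34×10⁻¹¹ F.
Q = CV = 5.34×10⁻¹¹ × 134 = 7.15×10⁻⁹ C.

7.15 nC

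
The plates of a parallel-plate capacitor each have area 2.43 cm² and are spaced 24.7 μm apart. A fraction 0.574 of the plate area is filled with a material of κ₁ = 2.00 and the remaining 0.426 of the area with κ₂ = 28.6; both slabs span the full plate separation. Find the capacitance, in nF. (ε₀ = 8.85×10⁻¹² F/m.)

A = 2.43 cm² = 2.43×10⁻⁴ m².
Side-by-side slabs ⇒ two capacitors in parallel, each spanning the full gap.
C₁ = κ₁ε₀A₁/d = 2.00 × 8.85×10⁻¹² × 1.39×10⁻⁴ / 2.47×10⁻⁵ = 10.00×10⁻¹¹ F.
C₂ = κ₂ε₀A₂/d = 28.6 × 8.85×10⁻¹² × 1.04×10⁻⁴ / 2.47×10⁻⁵ = 1.06×10⁻⁹ F.
C = C₁ + C₂ = 1.16×10⁻⁹ F.

C ≈ 1.16 nF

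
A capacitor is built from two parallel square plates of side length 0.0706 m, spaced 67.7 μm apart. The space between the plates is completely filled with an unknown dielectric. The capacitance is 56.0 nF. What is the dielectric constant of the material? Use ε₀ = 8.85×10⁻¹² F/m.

A = (0.0706 m)² = 4.98×10⁻³ m².
κ = Cd/(ε₀A) = 5.60×10⁻⁸ × 6.77×10⁻⁵ / (8.85×10⁻¹² × 4.98×10⁻³) = 85.9.

κ ≈ 85.9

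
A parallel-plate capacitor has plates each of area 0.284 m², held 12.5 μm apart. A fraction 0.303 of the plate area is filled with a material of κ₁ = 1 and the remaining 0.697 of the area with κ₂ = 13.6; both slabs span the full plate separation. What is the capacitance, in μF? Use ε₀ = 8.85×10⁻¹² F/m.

Side-by-side slabs ⇒ two capacitors in parallel, each spanning the full gap.
C₁ = κ₁ε₀A₁/d = 1.00 × 8.85×10⁻¹² × 8.61×10⁻² / 1.25×10⁻⁵ = 6.09×10⁻⁸ F.
C₂ = κ₂ε₀A₂/d = 13.6 × 8.85×10⁻¹² × 0.198 / 1.25×10⁻⁵ = 1.91×10⁻⁶ F.
C = C₁ + C₂ = 1.97×10⁻⁶ F.

C ≈ 1.97 μF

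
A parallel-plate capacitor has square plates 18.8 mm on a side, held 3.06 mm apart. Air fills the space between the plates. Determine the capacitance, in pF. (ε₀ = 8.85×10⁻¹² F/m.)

1.02 pF

A = (18.8 mm)² = 3.53×10⁻⁴ m².
C = ε₀A/d = 8.85×10⁻¹² × 3.53×10⁻⁴ / 3.06×10⁻³ = 1.02×10⁻¹² F.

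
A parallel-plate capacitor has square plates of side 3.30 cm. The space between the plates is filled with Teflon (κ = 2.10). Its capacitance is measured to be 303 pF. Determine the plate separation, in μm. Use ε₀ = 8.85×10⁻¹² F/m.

A = (3.30 cm)² = 1.09×10⁻³ m².
d = κε₀A/C = 2.10 × 8.85×10⁻¹² × 1.09×10⁻³ / 3.03×10⁻¹⁰ = 6.68×10⁻⁵ m.

d ≈ 66.8 μm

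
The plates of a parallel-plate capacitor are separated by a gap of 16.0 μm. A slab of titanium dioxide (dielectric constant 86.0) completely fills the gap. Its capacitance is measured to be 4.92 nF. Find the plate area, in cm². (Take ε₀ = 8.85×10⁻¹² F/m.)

A = Cd/(κε₀) = 4.92×10⁻⁹ × 1.60×10⁻⁵ / (86.0 × 8.85×10⁻¹²) = 1.03×10⁻⁴ m².

A ≈ 1.03 cm²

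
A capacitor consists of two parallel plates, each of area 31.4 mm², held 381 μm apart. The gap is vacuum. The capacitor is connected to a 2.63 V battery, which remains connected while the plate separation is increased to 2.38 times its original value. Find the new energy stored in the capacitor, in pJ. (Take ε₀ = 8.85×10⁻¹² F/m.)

A = 31.4 mm² = 3.14×10⁻⁵ m².
Initially C₁ = ε₀A/d = 8.85×10⁻¹² × 3.14×10⁻⁵ / 3.81×10⁻⁴ = 7.29×10⁻¹³ F.
U₁ = 2.52×10⁻¹² J.
Battery connected ⇒ V is held fixed. C₂ = 0.420 C₁ and U = ½CV², so U₂/U₁ = C₂/C₁ = 0.420.
U₂ = 0.420 × 2.52×10⁻¹² = 1.06×10⁻¹² J.

U ≈ 1.06 pJ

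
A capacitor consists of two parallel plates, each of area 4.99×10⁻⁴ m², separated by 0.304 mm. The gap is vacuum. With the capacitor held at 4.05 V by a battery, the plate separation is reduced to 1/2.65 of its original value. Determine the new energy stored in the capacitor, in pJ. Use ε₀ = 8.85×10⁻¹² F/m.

U ≈ 316 pJ

Initially C₁ = ε₀A/d = 8.85×10⁻¹² × 4.99×10⁻⁴ / 3.04×10⁻⁴ = 1.45×10⁻¹¹ F.
U₁ = 1.19×10⁻¹⁰ J.
Battery connected ⇒ V is held fixed. C₂ = 2.65 C₁ and U = ½CV², so U₂/U₁ = C₂/C₁ = 2.65.
U₂ = 2.65 × 1.19×10⁻¹⁰ = 3.16×10⁻¹⁰ J.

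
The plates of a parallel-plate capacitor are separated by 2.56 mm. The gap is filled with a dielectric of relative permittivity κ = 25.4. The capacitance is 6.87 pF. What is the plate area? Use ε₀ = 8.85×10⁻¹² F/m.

A = Cd/(κε₀) = 6.87×10⁻¹² × 2.56×10⁻³ / (25.4 × 8.85×10⁻¹²) = 7.82×10⁻⁵ m².

78.2 mm²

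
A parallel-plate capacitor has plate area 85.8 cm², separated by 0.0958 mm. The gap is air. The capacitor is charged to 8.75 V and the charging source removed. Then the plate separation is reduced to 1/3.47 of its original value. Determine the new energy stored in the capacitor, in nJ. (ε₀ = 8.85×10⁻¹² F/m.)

U ≈ 8.74 nJ

A = 85.8 cm² = 8.58×10⁻³ m².
Initially C₁ = ε₀A/d = 8.85×10⁻¹² × 8.58×10⁻³ / 9.58×10⁻⁵ = 7.93×10⁻¹⁰ F.
U₁ = 3.03×10⁻⁸ J.
Isolated ⇒ Q is held fixed. C₂ = 3.47 C₁ and U = Q²/(2C), so U₂/U₁ = C₁/C₂ = 0.288.
U₂ = 0.288 × 3.03×10⁻⁸ = 8.74×10⁻⁹ J.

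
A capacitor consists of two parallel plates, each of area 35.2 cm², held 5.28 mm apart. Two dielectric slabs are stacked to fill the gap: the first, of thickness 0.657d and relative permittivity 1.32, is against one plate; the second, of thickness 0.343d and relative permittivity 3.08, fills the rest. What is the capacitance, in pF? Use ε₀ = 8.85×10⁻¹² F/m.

A = 35.2 cm² = 3.52×10⁻³ m².
Stacked slabs ⇒ two capacitors in series, each with the full plate area.
C₁ = κ₁ε₀A/d₁ = 1.32 × 8.85×10⁻¹² × 3.52×10⁻³ / 3.47×10⁻³ = 1.19×10⁻¹¹ F.
C₂ = κ₂ε₀A/d₂ = 3.08 × 8.85×10⁻¹² × 3.52×10⁻³ / 1.81×10⁻³ = 5.30×10⁻¹¹ F.
C = (1/C₁ + 1/C₂)⁻¹ = 9.69×10⁻¹² F.

C ≈ 9.69 pF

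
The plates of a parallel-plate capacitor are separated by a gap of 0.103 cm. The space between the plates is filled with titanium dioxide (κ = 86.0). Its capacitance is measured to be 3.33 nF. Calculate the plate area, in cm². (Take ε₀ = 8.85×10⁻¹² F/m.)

A = Cd/(κε₀) = 3.33×10⁻⁹ × 1.03×10⁻³ / (86.0 × 8.85×10⁻¹²) = 4.51×10⁻³ m².

A ≈ 45.1 cm²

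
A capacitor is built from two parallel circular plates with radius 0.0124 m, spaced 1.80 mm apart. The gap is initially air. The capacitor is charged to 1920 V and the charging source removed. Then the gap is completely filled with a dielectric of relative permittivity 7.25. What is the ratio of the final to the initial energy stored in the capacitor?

Isolated ⇒ Q is held fixed.
C₂ = 7.25 C₁ and U = Q²/(2C), so U₂/U₁ = C₁/C₂ = 0.138.

U₂/U₁ ≈ 0.138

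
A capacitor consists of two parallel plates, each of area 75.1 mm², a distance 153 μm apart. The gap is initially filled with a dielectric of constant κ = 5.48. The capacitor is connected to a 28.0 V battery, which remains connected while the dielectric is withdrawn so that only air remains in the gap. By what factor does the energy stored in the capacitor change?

U₂/U₁ ≈ 0.182

Battery connected ⇒ V is held fixed.
C₂ = 0.182 C₁ and U = ½CV², so U₂/U₁ = C₂/C₁ = 0.182.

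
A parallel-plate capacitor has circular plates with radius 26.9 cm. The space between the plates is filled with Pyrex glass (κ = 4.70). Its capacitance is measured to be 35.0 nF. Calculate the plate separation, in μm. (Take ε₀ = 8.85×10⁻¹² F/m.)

270 μm

A = π(26.9 cm)² = 0.227 m².
d = κε₀A/C = 4.70 × 8.85×10⁻¹² × 0.227 / 3.50×10⁻⁸ = 2.70×10⁻⁴ m.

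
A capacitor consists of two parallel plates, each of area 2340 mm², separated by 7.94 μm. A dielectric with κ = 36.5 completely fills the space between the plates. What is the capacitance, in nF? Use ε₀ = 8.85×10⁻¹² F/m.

C ≈ 95.2 nF

A = 2340 mm² = 2.34×10⁻³ m².
C = κε₀A/d = 36.5 × 8.85×10⁻¹² × 2.34×10⁻³ / 7.94×10⁻⁶ = 9.52×10⁻⁸ F.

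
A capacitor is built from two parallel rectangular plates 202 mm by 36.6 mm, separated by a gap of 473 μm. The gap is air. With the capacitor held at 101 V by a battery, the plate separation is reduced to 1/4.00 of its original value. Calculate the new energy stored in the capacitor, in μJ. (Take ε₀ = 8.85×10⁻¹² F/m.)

A = 202 × 36.6 mm² = 7.39×10⁻³ m².
Initially C₁ = ε₀A/d = 8.85×10⁻¹² × 7.39×10⁻³ / 4.73×10⁻⁴ = 1.38×10⁻¹⁰ F.
U₁ = 7.06×10⁻⁷ J.
Battery connected ⇒ V is held fixed. C₂ = 4.00 C₁ and U = ½CV², so U₂/U₁ = C₂/C₁ = 4.00.
U₂ = 4.00 × 7.06×10⁻⁷ = 2.82×10⁻⁶ J.

U ≈ 2.82 μJ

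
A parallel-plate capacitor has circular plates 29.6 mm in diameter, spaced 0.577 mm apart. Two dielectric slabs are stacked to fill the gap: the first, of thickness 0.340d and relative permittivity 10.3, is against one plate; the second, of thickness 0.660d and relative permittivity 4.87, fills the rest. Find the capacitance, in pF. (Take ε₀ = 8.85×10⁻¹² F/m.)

A = π(29.6/2 mm)² = 6.88×10⁻⁴ m².
Stacked slabs ⇒ two capacitors in series, each with the full plate area.
C₁ = κ₁ε₀A/d₁ = 10.3 × 8.85×10⁻¹² × 6.88×10⁻⁴ / 1.96×10⁻⁴ = 3.20×10⁻¹⁰ F.
C₂ = κ₂ε₀A/d₂ = 4.87 × 8.85×10⁻¹² × 6.88×10⁻⁴ / 3.81×10⁻⁴ = 7.79×10⁻¹¹ F.
C = (1/C₁ + 1/C₂)⁻¹ = 6.26×10⁻¹¹ F.

C ≈ 62.6 pF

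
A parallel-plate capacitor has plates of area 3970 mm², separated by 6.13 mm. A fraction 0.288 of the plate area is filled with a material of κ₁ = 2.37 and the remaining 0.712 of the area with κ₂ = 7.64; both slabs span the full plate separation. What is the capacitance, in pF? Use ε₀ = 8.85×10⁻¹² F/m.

A = 3970 mm² = 3.97×10⁻³ m².
Side-by-side slabs ⇒ two capacitors in parallel, each spanning the full gap.
C₁ = κ₁ε₀A₁/d = 2.37 × 8.85×10⁻¹² × 1.14×10⁻³ / 6.13×10⁻³ = 3.91×10⁻¹² F.
C₂ = κ₂ε₀A₂/d = 7.64 × 8.85×10⁻¹² × 2.83×10⁻³ / 6.13×10⁻³ = 3.12×10⁻¹¹ F.
C = C₁ + C₂ = 3.51×10⁻¹¹ F.

C ≈ 35.1 pF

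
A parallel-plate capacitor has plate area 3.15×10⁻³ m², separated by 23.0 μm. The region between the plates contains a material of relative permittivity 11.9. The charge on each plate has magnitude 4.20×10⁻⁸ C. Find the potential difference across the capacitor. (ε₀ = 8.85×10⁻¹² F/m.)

C = κε₀A/d = 11.9 × 8.85×10⁻¹² × 3.15×10⁻³ / 2.30×10⁻⁵ = 1.44×10⁻⁸ F.
V = Q/C = 4.20×10⁻⁸ / 1.44×10⁻⁸ = 2.91 V.

V ≈ 2.91 V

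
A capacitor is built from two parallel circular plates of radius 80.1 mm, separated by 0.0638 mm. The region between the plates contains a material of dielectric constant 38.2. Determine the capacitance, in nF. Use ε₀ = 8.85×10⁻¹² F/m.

C ≈ 107 nF

A = π(80.1 mm)² = 2.02×10⁻² m².
C = κε₀A/d = 38.2 × 8.85×10⁻¹² × 2.02×10⁻² / 6.38×10⁻⁵ = 1.07×10⁻⁷ F.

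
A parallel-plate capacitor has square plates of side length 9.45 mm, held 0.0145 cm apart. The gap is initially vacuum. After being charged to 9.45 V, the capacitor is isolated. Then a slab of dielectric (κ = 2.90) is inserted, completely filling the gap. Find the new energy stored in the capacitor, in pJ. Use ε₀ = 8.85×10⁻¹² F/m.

A = (9.45 mm)² = 8.93×10⁻⁵ m².
Initially C₁ = ε₀A/d = 8.85×10⁻¹² × 8.93×10⁻⁵ / 1.45×10⁻⁴ = 5.45×10⁻¹² F.
U₁ = 2.43×10⁻¹⁰ J.
Isolated ⇒ Q is held fixed. C₂ = 2.90 C₁ and U = Q²/(2C), so U₂/U₁ = C₁/C₂ = 0.345.
U₂ = 0.345 × 2.43×10⁻¹⁰ = 8.39×10⁻¹¹ J.

83.9 pJ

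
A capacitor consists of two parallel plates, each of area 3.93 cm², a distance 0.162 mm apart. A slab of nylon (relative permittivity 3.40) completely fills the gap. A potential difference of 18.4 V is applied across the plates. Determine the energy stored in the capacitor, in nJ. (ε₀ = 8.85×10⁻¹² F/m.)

12.4 nJ

A = 3.93 cm² = 3.93×10⁻⁴ m².
C = κε₀A/d = 3.40 × 8.85×10⁻¹² × 3.93×10⁻⁴ / 1.62×10⁻⁴ = 7.30×10⁻¹¹ F.
U = ½CV² = ½ × 7.30×10⁻¹¹ × (18.4)² = 1.24×10⁻⁸ J.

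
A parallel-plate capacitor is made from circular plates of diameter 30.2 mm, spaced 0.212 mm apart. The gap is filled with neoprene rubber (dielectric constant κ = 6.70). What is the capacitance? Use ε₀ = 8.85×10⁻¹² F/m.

A = π(30.2/2 mm)² = 7.16×10⁻⁴ m².
C = κε₀A/d = 6.70 × 8.85×10⁻¹² × 7.16×10⁻⁴ / 2.12×10⁻⁴ = 2.00×10⁻¹⁰ F.

C ≈ 200 pF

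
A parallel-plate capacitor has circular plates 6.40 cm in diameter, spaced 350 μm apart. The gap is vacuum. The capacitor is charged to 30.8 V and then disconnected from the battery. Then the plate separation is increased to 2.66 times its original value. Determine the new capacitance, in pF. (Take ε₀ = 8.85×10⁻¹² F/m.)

A = π(6.40/2 cm)² = 3.22×10⁻³ m².
Initially C₁ = ε₀A/d = 8.85×10⁻¹² × 3.22×10⁻³ / 3.50×10⁻⁴ = 8.13×10⁻¹¹ F.
C = ε₀A/d scales as 1/d, so C₂/C₁ = d₁/d₂ = 1/2.66 = 0.376.
C₂ = 0.376 × 8.13×10⁻¹¹ = 3.06×10⁻¹¹ F.

C ≈ 30.6 pF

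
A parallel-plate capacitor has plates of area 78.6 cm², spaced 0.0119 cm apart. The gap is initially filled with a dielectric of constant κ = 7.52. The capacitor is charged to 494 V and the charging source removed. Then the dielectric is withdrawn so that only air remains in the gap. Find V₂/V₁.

V₂/V₁ ≈ 7.52

Isolated ⇒ Q is held fixed.
C₂ = 0.133 C₁ and V = Q/C, so V₂/V₁ = C₁/C₂ = 7.52.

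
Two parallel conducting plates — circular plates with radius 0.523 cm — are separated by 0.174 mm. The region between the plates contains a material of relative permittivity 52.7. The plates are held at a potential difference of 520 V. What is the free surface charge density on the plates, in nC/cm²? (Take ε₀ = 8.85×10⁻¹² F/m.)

σ ≈ 139 nC/cm²

A = π(0.523 cm)² = 8.59×10⁻⁵ m².
C = κε₀A/d = 52.7 × 8.85×10⁻¹² × 8.59×10⁻⁵ / 1.74×10⁻⁴ = 2.30×10⁻¹⁰ F.
σ = Q/A = CV/A = 2.30×10⁻¹⁰ × 520 / 8.59×10⁻⁵ = 1.39×10⁻³ C/m².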